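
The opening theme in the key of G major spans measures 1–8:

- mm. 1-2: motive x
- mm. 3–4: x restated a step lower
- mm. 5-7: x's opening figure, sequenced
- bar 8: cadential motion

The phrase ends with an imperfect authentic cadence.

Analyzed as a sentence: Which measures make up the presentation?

The presentation of a sentence is the basic idea (mm. 1–2) plus its repetition (mm. 3–4); the presentation is therefore bars 1–4.

measures 1–4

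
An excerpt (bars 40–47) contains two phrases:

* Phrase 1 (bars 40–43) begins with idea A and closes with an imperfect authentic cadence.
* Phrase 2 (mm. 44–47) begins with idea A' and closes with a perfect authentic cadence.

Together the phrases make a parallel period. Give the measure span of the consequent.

measures 44–47

The phrase ending with the weaker cadence (imperfect authentic cadence) is the antecedent; the one ending more conclusively (perfect authentic cadence) is the consequent. The consequent is measures 44–47.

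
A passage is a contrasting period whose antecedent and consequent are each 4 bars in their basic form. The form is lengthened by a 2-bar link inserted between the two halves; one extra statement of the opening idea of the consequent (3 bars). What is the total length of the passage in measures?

13 measures

Basic contrasting period: 4 + 4 = 8 bars.
8 (basic form) + 2 (link) + 3 (extra statement) = 13.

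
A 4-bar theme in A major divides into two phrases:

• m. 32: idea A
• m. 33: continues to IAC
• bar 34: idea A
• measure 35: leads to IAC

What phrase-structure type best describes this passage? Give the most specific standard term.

repeated phrase

Both phrases have the same opening (A) and the same cadence (imperfect authentic cadence): the second is a restatement, not a consequent, so this is a repeated phrase rather than a period.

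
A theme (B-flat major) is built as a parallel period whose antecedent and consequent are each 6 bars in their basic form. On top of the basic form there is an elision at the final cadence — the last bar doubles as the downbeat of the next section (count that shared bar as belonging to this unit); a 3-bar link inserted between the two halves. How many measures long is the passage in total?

15 measures

Basic parallel period: 6 + 6 = 12 bars.
12 (basic form) + 3 (link) = 15.
The elision shares a bar with the next section but does not change this unit's count.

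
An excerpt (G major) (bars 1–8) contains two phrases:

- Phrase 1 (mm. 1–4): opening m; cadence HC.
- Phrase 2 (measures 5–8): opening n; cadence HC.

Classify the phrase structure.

The second phrase closes with a half cadence, which is not stronger than the first phrase's half cadence; without a weak→strong cadential pair there is no antecedent–consequent relationship, so this is a phrase group rather than a period.

phrase group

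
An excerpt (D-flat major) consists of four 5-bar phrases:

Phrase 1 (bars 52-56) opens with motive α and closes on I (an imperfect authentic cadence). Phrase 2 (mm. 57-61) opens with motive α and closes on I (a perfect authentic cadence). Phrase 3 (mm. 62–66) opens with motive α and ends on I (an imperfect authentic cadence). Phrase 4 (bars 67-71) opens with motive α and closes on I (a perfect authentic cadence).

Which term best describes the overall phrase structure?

The cadence pattern IAC–PAC–IAC–PAC is weak–strong twice, and phrases 3–4 restate phrases 1–2: a period heard twice, not a double period (which would end weakly at phrase 2).

repeated period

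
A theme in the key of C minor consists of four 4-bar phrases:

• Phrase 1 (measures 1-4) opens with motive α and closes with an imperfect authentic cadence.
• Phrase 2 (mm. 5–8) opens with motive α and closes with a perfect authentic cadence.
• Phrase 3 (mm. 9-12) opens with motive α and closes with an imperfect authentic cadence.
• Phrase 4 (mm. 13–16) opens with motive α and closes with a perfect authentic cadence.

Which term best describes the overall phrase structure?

repeated period

The cadence pattern IAC–PAC–IAC–PAC is weak–strong twice, and phrases 3–4 restate phrases 1–2: a period heard twice, not a double period (which would end weakly at phrase 2).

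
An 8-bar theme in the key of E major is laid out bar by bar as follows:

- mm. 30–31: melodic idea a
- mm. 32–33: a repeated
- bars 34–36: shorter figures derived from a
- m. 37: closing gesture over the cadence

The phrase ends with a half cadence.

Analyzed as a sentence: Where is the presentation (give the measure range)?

measures 30–33

The presentation of a sentence is the basic idea (mm. 30–31) plus its repetition (mm. 32–33); the presentation is therefore mm. 30–33.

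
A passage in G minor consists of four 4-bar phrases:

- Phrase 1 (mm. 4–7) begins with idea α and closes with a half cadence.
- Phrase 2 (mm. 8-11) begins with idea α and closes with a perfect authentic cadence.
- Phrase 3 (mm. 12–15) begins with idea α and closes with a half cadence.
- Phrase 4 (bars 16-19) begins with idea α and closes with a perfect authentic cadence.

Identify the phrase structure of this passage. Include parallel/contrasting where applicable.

repeated period

The cadence pattern HC–PAC–HC–PAC is weak–strong twice, and phrases 3–4 restate phrases 1–2: a period heard twice, not a double period (which would end weakly at phrase 2).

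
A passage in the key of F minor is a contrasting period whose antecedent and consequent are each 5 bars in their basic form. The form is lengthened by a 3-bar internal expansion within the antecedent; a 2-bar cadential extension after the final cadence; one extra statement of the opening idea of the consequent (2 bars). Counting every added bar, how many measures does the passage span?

Basic contrasting period: 5 + 5 = 10 bars.
10 (basic form) + 3 (internal expansion) + 2 (cadential extension) + 2 (extra statement) = 17.

17 measures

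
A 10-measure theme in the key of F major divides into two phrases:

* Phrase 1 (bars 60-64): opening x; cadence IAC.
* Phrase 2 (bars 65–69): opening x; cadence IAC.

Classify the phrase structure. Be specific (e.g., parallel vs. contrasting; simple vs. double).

repeated phrase

Both phrases have the same opening (x) and the same cadence (imperfect authentic cadence): the second is a restatement, not a consequent, so this is a repeated phrase rather than a period.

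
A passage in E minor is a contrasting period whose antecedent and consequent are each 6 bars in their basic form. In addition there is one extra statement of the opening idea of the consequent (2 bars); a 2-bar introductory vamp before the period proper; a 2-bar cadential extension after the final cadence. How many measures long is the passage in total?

Basic contrasting period: 6 + 6 = 12 bars.
12 (basic form) + 2 (extra statement) + 2 (introduction) + 2 (cadential extension) = 18.

18 measures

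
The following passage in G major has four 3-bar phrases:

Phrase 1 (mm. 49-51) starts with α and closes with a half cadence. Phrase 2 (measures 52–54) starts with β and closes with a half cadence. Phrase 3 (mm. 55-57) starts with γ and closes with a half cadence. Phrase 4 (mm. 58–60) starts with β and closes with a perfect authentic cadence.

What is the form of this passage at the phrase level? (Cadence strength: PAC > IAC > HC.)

contrasting double period

Four phrases in two halves: the first half (measures 49–54) ends with a half cadence, the second (measures 55-60) with a perfect authentic cadence — a large antecedent–consequent pair, i.e. a double period.
Phrase 3 begins with different material from phrase 1, making it contrasting.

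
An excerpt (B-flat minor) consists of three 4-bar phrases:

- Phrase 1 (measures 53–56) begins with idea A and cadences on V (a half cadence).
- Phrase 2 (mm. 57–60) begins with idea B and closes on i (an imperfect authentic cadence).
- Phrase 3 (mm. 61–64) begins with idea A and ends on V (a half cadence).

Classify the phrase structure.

phrase group

The final phrase closes with a half cadence, which is not stronger than the preceding imperfect authentic cadence; the 3 phrases lack an overall antecedent–consequent design and so form a phrase group.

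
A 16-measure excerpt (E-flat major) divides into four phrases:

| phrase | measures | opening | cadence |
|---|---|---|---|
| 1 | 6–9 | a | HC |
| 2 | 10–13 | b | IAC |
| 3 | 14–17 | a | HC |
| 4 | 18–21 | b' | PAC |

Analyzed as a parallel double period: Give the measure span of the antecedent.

measures 6–13

In a double period the four phrases pair into a large antecedent (phrases 1–2, ending imperfect authentic cadence) and a large consequent (phrases 3–4, ending perfect authentic cadence). The antecedent spans mm. 6–13.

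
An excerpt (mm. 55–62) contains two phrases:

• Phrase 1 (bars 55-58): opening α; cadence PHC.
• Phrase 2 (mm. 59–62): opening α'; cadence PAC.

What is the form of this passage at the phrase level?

parallel period

Phrase 1 ends with a Phrygian half cadence (weaker) and phrase 2 with a perfect authentic cadence (stronger): antecedent + consequent = a period.
The two phrases open with the same material (α / α'), so the period is parallel.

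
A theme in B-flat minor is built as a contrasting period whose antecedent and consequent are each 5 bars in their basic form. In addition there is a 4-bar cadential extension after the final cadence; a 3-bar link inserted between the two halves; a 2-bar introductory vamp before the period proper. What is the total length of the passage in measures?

19 measures

Basic contrasting period: 5 + 5 = 10 bars.
10 (basic form) + 4 (cadential extension) + 3 (link) + 2 (introduction) = 19.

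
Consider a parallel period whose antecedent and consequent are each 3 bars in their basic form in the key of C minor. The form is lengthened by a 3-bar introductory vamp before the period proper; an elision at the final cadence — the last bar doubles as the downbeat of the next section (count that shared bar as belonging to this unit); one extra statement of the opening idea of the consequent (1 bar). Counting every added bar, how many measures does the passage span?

10 measures

Basic parallel period: 3 + 3 = 6 bars.
6 (basic form) + 3 (introduction) + 1 (extra statement) = 10.
The elision shares a bar with the next section but does not change this unit's count.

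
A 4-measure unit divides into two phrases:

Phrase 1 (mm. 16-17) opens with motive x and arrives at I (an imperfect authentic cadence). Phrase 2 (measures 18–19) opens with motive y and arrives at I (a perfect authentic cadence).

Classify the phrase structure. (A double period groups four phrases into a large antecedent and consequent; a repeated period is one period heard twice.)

Phrase 1 ends with an imperfect authentic cadence (weaker) and phrase 2 with a perfect authentic cadence (stronger): antecedent + consequent = a period.
The two phrases open with different material (x / y), so the period is contrasting.

contrasting period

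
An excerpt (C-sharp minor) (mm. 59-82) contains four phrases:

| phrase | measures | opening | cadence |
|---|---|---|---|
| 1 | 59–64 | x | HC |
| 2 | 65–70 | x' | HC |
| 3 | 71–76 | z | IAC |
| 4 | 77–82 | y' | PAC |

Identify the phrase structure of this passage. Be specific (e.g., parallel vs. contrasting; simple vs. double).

contrasting double period

Four phrases in two halves: the first half (measures 59–70) ends with a half cadence, the second (bars 71–82) with a perfect authentic cadence — a large antecedent–consequent pair, i.e. a double period.
Phrase 3 begins with different material from phrase 1, making it contrasting.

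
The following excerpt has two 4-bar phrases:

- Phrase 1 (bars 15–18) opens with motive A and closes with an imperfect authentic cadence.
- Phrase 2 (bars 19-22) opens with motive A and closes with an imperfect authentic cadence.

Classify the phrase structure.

repeated phrase

Both phrases have the same opening (A) and the same cadence (imperfect authentic cadence): the second is a restatement, not a consequent, so this is a repeated phrase rather than a period.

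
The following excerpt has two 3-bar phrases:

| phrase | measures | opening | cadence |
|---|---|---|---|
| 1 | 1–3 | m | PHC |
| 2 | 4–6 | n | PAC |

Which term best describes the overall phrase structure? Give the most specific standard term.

contrasting period

Phrase 1 ends with a Phrygian half cadence (weaker) and phrase 2 with a perfect authentic cadence (stronger): antecedent + consequent = a period.
The two phrases open with different material (m / n), so the period is contrasting.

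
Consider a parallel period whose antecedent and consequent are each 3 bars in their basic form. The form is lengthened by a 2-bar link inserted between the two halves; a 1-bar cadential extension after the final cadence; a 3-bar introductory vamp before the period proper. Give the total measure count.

12 measures

Basic parallel period: 3 + 3 = 6 bars.
6 (basic form) + 2 (link) + 1 (cadential extension) + 3 (introduction) = 12.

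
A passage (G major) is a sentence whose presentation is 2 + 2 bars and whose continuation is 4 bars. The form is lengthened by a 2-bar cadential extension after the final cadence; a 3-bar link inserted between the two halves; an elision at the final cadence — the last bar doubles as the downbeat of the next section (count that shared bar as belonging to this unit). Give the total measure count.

Basic sentence: 2 + 2 + 4 = 8 bars.
8 (basic form) + 2 (cadential extension) + 3 (link) = 13.
The elision shares a bar with the next section but does not change this unit's count.

13 measures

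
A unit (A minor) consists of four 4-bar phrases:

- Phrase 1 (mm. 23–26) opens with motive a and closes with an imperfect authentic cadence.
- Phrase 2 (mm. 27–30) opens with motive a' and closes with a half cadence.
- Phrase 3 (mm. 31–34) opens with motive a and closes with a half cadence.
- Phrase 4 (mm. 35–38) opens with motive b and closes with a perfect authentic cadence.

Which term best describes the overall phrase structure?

Four phrases in two halves: the first half (measures 23–30) ends with a half cadence, the second (mm. 31–38) with a perfect authentic cadence — a large antecedent–consequent pair, i.e. a double period.
Phrase 3 begins with the same material as phrase 1, making it parallel.

parallel double period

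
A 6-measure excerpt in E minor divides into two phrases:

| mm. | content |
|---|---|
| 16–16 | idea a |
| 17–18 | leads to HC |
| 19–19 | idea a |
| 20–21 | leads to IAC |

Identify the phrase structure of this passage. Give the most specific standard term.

parallel period

Phrase 1 ends with a half cadence (weaker) and phrase 2 with an imperfect authentic cadence (stronger): antecedent + consequent = a period.
The two phrases open with the same material (a / a), so the period is parallel.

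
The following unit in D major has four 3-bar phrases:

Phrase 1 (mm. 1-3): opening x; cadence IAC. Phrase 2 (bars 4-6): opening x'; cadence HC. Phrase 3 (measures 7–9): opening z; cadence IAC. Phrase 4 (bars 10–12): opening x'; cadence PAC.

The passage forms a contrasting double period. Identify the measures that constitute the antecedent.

measures 1–6

In a double period the four phrases pair into a large antecedent (phrases 1–2, ending half cadence) and a large consequent (phrases 3–4, ending perfect authentic cadence). The antecedent spans mm. 1–6.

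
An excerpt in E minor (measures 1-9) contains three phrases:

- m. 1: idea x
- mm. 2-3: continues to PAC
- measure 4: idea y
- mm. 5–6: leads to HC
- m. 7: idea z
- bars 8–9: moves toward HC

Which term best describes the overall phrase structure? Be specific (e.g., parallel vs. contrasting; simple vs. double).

The final phrase closes with a half cadence, which is not stronger than the preceding half cadence; the 3 phrases lack an overall antecedent–consequent design and so form a phrase group.

phrase group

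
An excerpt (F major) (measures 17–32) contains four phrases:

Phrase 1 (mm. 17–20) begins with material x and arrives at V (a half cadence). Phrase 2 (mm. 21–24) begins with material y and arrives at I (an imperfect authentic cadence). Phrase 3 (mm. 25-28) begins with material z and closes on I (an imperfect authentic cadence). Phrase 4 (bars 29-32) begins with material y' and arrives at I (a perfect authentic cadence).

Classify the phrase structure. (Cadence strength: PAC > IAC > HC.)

contrasting double period

Four phrases in two halves: the first half (mm. 17–24) ends with an imperfect authentic cadence, the second (bars 25–32) with a perfect authentic cadence — a large antecedent–consequent pair, i.e. a double period.
Phrase 3 begins with different material from phrase 1, making it contrasting.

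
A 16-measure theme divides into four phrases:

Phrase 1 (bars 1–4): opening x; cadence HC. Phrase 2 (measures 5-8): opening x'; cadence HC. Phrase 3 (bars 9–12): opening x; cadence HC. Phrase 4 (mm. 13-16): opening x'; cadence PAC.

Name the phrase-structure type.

parallel double period

Four phrases in two halves: the first half (mm. 1–8) ends with a half cadence, the second (measures 9-16) with a perfect authentic cadence — a large antecedent–consequent pair, i.e. a double period.
Phrase 3 begins with the same material as phrase 1, making it parallel.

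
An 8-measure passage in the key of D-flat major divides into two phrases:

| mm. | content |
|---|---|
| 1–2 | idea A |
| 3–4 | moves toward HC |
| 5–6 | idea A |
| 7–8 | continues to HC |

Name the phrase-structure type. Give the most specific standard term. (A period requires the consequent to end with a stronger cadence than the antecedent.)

repeated phrase

Both phrases have the same opening (A) and the same cadence (half cadence): the second is a restatement, not a consequent, so this is a repeated phrase rather than a period.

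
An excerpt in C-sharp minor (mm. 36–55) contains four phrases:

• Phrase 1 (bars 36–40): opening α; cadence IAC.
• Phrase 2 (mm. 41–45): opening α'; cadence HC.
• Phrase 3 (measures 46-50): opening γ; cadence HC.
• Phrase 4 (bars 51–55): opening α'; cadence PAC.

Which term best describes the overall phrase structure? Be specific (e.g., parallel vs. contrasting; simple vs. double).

Four phrases in two halves: the first half (bars 36-45) ends with a half cadence, the second (mm. 46–55) with a perfect authentic cadence — a large antecedent–consequent pair, i.e. a double period.
Phrase 3 begins with different material from phrase 1, making it contrasting.

contrasting double period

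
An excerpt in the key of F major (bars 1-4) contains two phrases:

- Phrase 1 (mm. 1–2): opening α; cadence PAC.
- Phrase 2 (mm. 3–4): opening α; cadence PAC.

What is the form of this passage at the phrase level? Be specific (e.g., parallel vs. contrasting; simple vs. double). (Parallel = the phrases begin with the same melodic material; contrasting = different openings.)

Both phrases have the same opening (α) and the same cadence (perfect authentic cadence): the second is a restatement, not a consequent, so this is a repeated phrase rather than a period.

repeated phrase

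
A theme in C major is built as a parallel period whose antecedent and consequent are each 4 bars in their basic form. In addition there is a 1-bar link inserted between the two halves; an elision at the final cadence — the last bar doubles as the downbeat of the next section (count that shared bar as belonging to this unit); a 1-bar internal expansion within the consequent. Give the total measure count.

Basic parallel period: 4 + 4 = 8 bars.
8 (basic form) + 1 (link) + 1 (internal expansion) = 10.
The elision shares a bar with the next section but does not change this unit's count.

10 measures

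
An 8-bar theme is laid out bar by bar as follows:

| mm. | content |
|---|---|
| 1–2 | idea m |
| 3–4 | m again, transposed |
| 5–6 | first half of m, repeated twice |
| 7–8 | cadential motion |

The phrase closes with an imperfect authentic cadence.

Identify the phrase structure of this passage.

Basic idea (bars 1–2) + its repetition (mm. 3-4) form the presentation; fragmentation and cadence (mm. 5–8) form the continuation — the 8-bar whole is a sentence.

sentence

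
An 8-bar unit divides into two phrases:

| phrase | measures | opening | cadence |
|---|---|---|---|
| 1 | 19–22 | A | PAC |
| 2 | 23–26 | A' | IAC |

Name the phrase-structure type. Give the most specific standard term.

The second phrase closes with an imperfect authentic cadence, which is not stronger than the first phrase's perfect authentic cadence; without a weak→strong cadential pair there is no antecedent–consequent relationship, so this is a phrase group rather than a period.

phrase group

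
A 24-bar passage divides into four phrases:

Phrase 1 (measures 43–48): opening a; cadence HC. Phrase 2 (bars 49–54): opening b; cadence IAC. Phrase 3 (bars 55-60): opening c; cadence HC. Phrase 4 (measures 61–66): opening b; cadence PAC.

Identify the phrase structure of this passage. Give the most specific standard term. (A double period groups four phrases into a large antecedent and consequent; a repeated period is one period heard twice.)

contrasting double period

Four phrases in two halves: the first half (bars 43–54) ends with an imperfect authentic cadence, the second (mm. 55–66) with a perfect authentic cadence — a large antecedent–consequent pair, i.e. a double period.
Phrase 3 begins with different material from phrase 1, making it contrasting.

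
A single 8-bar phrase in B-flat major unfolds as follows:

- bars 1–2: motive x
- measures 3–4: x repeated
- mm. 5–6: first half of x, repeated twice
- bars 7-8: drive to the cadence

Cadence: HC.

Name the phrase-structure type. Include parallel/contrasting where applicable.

sentence

Basic idea (measures 1–2) + its repetition (mm. 3–4) form the presentation; fragmentation and cadence (mm. 5–8) form the continuation — the 8-bar whole is a sentence.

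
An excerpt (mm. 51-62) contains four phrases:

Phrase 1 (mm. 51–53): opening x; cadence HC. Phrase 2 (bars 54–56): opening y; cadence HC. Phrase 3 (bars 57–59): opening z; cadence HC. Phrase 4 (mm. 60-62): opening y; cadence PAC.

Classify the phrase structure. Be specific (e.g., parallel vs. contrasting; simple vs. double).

Four phrases in two halves: the first half (mm. 51–56) ends with a half cadence, the second (bars 57-62) with a perfect authentic cadence — a large antecedent–consequent pair, i.e. a double period.
Phrase 3 begins with different material from phrase 1, making it contrasting.

contrasting double period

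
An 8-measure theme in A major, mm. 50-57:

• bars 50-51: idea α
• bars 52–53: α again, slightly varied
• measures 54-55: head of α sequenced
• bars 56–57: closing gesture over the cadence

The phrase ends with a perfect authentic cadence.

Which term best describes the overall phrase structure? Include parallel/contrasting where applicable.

Basic idea (mm. 50-51) + its repetition (bars 52–53) form the presentation; fragmentation and cadence (measures 54–57) form the continuation — the 8-bar whole is a sentence.

sentence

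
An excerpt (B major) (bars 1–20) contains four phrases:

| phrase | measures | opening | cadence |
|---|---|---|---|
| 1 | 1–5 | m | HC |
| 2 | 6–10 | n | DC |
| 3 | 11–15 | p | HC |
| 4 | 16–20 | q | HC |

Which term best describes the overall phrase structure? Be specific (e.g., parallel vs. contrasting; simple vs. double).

phrase group

Phrase 4 ends with a half cadence, no stronger than phrase 2's deceptive cadence, so the four phrases do not form a double period; nor do phrases 3–4 duplicate 1–2, so it is not a repeated period. With no phrase reaching a conclusive cadence, the passage is a phrase group.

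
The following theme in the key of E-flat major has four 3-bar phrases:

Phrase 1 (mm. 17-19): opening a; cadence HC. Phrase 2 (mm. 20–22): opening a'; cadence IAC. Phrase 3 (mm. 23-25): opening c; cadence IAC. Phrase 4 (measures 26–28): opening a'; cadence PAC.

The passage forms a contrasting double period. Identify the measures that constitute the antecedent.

In a double period the four phrases pair into a large antecedent (phrases 1–2, ending imperfect authentic cadence) and a large consequent (phrases 3–4, ending perfect authentic cadence). The antecedent spans measures 17–22.

measures 17–22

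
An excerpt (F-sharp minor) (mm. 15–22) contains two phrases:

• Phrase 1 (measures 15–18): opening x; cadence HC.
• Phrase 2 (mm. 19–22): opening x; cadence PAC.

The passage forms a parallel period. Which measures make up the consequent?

The phrase ending with the weaker cadence (half cadence) is the antecedent; the one ending more conclusively (perfect authentic cadence) is the consequent. The consequent is measures 19–22.

measures 19–22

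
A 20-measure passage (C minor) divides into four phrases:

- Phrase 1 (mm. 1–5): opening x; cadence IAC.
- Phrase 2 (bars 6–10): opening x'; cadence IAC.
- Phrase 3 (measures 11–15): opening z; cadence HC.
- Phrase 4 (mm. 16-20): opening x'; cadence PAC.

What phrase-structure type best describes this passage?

contrasting double period

Four phrases in two halves: the first half (measures 1–10) ends with an imperfect authentic cadence, the second (mm. 11–20) with a perfect authentic cadence — a large antecedent–consequent pair, i.e. a double period.
Phrase 3 begins with different material from phrase 1, making it contrasting.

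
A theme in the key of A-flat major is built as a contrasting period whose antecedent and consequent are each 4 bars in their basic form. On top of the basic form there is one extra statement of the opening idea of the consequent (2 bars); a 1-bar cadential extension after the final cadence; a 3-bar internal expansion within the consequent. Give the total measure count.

14 measures

Basic contrasting period: 4 + 4 = 8 bars.
8 (basic form) + 2 (extra statement) + 1 (cadential extension) + 3 (internal expansion) = 14.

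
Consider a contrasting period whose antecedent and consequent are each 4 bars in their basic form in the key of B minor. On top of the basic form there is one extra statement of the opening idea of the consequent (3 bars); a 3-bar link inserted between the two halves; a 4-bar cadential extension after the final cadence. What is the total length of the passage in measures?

Basic contrasting period: 4 + 4 = 8 bars.
8 (basic form) + 3 (extra statement) + 3 (link) + 4 (cadential extension) = 18.

18 measures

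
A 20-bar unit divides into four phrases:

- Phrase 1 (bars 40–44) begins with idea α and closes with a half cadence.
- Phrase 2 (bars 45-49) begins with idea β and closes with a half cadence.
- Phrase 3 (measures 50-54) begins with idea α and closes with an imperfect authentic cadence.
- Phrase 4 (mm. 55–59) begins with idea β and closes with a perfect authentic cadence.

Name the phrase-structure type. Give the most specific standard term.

parallel double period

Four phrases in two halves: the first half (mm. 40-49) ends with a half cadence, the second (mm. 50-59) with a perfect authentic cadence — a large antecedent–consequent pair, i.e. a double period.
Phrase 3 begins with the same material as phrase 1, making it parallel.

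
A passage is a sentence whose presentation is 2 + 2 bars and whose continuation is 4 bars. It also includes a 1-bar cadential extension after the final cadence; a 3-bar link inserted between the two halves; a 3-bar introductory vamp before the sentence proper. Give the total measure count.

15 measures

Basic sentence: 2 + 2 + 4 = 8 bars.
8 (basic form) + 1 (cadential extension) + 3 (link) + 3 (introduction) = 15.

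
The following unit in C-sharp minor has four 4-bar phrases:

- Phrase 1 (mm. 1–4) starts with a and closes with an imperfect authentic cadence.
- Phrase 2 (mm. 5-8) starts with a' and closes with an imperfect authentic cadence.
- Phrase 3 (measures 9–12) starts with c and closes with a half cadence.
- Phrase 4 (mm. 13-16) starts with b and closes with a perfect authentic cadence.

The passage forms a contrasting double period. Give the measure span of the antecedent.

In a double period the four phrases pair into a large antecedent (phrases 1–2, ending imperfect authentic cadence) and a large consequent (phrases 3–4, ending perfect authentic cadence). The antecedent spans mm. 1–8.

measures 1–8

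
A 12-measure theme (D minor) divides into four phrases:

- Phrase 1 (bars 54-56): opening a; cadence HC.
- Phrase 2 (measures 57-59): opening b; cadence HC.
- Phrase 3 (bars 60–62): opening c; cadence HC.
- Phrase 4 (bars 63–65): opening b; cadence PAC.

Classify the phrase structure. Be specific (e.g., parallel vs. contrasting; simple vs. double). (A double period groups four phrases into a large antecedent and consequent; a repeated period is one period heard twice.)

contrasting double period

Four phrases in two halves: the first half (measures 54–59) ends with a half cadence, the second (mm. 60-65) with a perfect authentic cadence — a large antecedent–consequent pair, i.e. a double period.
Phrase 3 begins with different material from phrase 1, making it contrasting.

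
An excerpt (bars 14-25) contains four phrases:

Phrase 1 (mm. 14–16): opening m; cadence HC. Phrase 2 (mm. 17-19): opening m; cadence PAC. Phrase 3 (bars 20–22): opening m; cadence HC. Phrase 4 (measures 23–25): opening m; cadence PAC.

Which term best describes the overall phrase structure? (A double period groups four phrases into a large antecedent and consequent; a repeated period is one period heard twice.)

The cadence pattern HC–PAC–HC–PAC is weak–strong twice, and phrases 3–4 restate phrases 1–2: a period heard twice, not a double period (which would end weakly at phrase 2).

repeated period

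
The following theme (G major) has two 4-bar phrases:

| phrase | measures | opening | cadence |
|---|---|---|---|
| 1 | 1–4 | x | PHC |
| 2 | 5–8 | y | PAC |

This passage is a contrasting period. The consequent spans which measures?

measures 5–8

The antecedent is the phrase ending with the weaker cadence (Phrygian half cadence, phrase 1) and the consequent the one ending more conclusively (perfect authentic cadence, phrase 2); the consequent is bars 5–8.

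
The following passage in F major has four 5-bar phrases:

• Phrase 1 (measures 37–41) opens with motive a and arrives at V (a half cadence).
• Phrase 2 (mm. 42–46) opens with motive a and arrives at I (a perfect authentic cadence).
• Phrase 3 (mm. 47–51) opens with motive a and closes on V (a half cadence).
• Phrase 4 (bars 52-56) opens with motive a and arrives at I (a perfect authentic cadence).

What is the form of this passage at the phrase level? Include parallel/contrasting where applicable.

The cadence pattern HC–PAC–HC–PAC is weak–strong twice, and phrases 3–4 restate phrases 1–2: a period heard twice, not a double period (which would end weakly at phrase 2).

repeated period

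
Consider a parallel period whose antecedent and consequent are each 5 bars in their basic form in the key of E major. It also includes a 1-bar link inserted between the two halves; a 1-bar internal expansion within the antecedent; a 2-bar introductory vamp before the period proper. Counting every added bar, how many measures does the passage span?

Basic parallel period: 5 + 5 = 10 bars.
10 (basic form) + 1 (link) + 1 (internal expansion) + 2 (introduction) = 14.

14 measures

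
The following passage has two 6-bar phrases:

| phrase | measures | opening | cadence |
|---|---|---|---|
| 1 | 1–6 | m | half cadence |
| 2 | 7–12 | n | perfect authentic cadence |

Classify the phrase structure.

contrasting period

Phrase 1 ends with a half cadence (weaker) and phrase 2 with a perfect authentic cadence (stronger): antecedent + consequent = a period.
The two phrases open with different material (m / n), so the period is contrasting.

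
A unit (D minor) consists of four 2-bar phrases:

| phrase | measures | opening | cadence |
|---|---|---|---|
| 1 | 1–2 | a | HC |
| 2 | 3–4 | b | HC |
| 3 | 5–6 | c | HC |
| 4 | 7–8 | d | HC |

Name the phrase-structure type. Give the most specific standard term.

phrase group

Phrase 4 ends with a half cadence, no stronger than phrase 2's half cadence, so the four phrases do not form a double period; nor do phrases 3–4 duplicate 1–2, so it is not a repeated period. With no phrase reaching a conclusive cadence, the passage is a phrase group.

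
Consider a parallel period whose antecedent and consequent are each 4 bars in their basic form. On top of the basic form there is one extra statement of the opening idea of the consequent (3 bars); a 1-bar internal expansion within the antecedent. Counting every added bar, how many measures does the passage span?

12 measures

Basic parallel period: 4 + 4 = 8 bars.
8 (basic form) + 3 (extra statement) + 1 (internal expansion) = 12.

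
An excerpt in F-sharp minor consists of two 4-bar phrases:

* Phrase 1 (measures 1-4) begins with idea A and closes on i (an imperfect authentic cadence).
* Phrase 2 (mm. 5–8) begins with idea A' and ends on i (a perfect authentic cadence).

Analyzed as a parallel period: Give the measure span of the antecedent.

The antecedent is the phrase ending with the weaker cadence (imperfect authentic cadence, phrase 1) and the consequent the one ending more conclusively (perfect authentic cadence, phrase 2); the antecedent is mm. 1–4.

measures 1–4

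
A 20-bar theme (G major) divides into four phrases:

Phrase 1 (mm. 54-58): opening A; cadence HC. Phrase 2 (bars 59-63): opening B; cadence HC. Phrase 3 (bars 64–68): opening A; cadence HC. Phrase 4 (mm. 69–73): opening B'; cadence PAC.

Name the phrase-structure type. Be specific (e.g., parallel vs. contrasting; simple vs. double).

parallel double period

Four phrases in two halves: the first half (measures 54–63) ends with a half cadence, the second (bars 64–73) with a perfect authentic cadence — a large antecedent–consequent pair, i.e. a double period.
Phrase 3 begins with the same material as phrase 1, making it parallel.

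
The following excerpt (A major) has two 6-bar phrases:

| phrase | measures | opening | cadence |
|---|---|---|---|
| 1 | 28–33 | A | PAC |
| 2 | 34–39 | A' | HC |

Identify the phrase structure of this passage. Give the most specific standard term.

phrase group

The second phrase closes with a half cadence, which is not stronger than the first phrase's perfect authentic cadence; without a weak→strong cadential pair there is no antecedent–consequent relationship, so this is a phrase group rather than a period.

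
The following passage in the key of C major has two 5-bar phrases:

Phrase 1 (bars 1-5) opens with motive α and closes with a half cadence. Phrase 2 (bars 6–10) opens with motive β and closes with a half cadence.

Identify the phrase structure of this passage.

phrase group

The second phrase closes with a half cadence, which is not stronger than the first phrase's half cadence; without a weak→strong cadential pair there is no antecedent–consequent relationship, so this is a phrase group rather than a period.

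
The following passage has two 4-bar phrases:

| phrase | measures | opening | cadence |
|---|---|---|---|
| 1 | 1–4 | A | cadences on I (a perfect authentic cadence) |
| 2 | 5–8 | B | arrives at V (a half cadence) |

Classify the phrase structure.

The second phrase closes with a half cadence, which is not stronger than the first phrase's perfect authentic cadence; without a weak→strong cadential pair there is no antecedent–consequent relationship, so this is a phrase group rather than a period.

phrase group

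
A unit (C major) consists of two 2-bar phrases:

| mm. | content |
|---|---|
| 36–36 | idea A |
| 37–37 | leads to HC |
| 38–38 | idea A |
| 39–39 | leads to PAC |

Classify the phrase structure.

parallel period

Phrase 1 ends with a half cadence (weaker) and phrase 2 with a perfect authentic cadence (stronger): antecedent + consequent = a period.
The two phrases open with the same material (A / A), so the period is parallel.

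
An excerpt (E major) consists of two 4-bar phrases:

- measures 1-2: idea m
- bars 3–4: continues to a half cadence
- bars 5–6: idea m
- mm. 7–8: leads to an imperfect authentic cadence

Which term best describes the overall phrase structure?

parallel period

Phrase 1 ends with a half cadence (weaker) and phrase 2 with an imperfect authentic cadence (stronger): antecedent + consequent = a period.
The two phrases open with the same material (m / m), so the period is parallel.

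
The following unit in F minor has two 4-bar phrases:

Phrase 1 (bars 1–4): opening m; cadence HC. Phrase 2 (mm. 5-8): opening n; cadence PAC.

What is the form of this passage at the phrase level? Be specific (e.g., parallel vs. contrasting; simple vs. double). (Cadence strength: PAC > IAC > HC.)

contrasting period

Phrase 1 ends with a half cadence (weaker) and phrase 2 with a perfect authentic cadence (stronger): antecedent + consequent = a period.
The two phrases open with different material (m / n), so the period is contrasting.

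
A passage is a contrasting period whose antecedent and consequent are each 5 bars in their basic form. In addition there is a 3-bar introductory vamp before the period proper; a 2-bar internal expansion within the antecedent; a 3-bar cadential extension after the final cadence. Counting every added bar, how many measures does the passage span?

18 measures

Basic contrasting period: 5 + 5 = 10 bars.
10 (basic form) + 3 (introduction) + 2 (internal expansion) + 3 (cadential extension) = 18.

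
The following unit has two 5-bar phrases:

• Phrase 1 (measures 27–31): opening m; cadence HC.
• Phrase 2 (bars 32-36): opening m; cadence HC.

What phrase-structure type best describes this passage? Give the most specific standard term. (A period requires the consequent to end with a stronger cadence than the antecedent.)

repeated phrase

Both phrases have the same opening (m) and the same cadence (half cadence): the second is a restatement, not a consequent, so this is a repeated phrase rather than a period.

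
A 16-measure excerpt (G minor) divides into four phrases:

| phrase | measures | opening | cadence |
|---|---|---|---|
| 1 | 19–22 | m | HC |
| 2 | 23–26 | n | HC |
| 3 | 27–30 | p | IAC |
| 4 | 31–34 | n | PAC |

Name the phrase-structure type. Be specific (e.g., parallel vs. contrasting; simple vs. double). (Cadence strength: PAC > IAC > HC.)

Four phrases in two halves: the first half (measures 19-26) ends with a half cadence, the second (mm. 27–34) with a perfect authentic cadence — a large antecedent–consequent pair, i.e. a double period.
Phrase 3 begins with different material from phrase 1, making it contrasting.

contrasting double period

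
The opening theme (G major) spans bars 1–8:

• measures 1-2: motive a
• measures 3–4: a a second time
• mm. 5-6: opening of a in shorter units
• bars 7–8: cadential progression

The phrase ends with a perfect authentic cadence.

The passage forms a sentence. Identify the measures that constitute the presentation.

measures 1–4

The presentation of a sentence is the basic idea (bars 1–2) plus its repetition (mm. 3–4); the presentation is therefore measures 1–4.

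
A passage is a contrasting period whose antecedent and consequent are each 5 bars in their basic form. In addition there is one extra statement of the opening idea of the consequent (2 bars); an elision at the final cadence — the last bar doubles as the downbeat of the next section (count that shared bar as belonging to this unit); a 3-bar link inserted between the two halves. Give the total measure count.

15 measures

Basic contrasting period: 5 + 5 = 10 bars.
10 (basic form) + 2 (extra statement) + 3 (link) = 15.
The elision shares a bar with the next section but does not change this unit's count.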